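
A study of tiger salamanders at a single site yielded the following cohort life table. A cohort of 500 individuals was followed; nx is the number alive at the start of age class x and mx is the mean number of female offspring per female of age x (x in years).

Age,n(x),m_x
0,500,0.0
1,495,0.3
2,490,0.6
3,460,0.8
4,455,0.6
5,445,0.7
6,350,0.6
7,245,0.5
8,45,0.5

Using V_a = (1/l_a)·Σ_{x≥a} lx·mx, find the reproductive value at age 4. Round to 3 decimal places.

2.065

lx = nx/n0 = nx/500: 1, 0.99, 0.98, 0.92, 0.91, 0.89, 0.7, 0.49, 0.09
lx·mx for x ≥ 4: 0.546, 0.623, 0.42, 0.245, 0.045 → sum = 1.879
V_4 = 1.879 / l_4 = 1.879 / 0.91 = 2.064835… → 2.065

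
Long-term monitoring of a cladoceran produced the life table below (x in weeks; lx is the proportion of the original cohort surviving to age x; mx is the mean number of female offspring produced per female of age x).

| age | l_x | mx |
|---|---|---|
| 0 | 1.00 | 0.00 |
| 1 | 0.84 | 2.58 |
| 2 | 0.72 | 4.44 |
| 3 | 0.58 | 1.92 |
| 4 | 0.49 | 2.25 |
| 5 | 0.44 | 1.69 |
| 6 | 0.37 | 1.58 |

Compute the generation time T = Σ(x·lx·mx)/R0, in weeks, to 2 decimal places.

lx·mx: 0, 2.1672, 3.1968, 1.1136, 1.1025, 0.7436, 0.5846 → R0 = 8.9083
x·lx·mx: 0, 2.1672, 6.3936, 3.3408, 4.41, 3.718, 3.5076 → Σ = 23.5372
T = 23.5372 / 8.9083 = 2.642165… → 2.64

2.64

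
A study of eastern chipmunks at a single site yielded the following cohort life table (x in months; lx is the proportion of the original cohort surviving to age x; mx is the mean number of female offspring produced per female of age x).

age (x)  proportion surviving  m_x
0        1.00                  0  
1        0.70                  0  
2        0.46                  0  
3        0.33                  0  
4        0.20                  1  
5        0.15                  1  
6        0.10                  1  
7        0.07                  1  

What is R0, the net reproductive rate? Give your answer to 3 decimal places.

lx·mx by age: 0, 0, 0, 0, 0.2, 0.15, 0.1, 0.07
R0 = Σ lx·mx = 0.52 → 0.520

0.520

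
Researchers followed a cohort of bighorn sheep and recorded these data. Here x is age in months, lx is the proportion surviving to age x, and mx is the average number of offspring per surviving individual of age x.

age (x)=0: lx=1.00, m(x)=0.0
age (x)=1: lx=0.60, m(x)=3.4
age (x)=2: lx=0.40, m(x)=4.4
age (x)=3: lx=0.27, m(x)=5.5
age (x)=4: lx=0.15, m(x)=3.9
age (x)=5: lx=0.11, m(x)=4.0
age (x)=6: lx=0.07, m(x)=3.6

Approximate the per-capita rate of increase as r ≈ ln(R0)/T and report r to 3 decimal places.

0.768

R0 = Σ lx·mx = 0 + 2.04 + 1.76 + 1.485 + 0.585 + 0.44 + 0.252 = 6.562
Σ x·lx·mx = 16.067; T = 16.067/6.562 = 2.44849…
r ≈ ln(R0)/T = ln(6.562)/2.44849… = 0.76835… → 0.768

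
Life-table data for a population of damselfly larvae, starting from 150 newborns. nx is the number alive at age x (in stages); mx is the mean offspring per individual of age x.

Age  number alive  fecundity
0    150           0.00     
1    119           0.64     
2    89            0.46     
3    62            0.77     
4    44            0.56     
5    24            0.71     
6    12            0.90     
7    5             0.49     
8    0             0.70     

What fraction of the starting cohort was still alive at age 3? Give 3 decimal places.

l_3 = n_3/n_0 = 62/150 = 0.413333… → 0.413

0.413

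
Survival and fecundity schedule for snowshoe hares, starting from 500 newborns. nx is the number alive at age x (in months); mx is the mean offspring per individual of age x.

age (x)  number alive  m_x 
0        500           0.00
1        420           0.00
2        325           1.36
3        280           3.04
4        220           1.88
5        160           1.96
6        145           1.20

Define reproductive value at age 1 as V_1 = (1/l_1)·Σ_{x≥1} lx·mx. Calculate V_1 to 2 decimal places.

5.22

lx = nx/n0 = nx/500: 1, 0.84, 0.65, 0.56, 0.44, 0.32, 0.29
lx·mx for x ≥ 1: 0, 0.884, 1.7024, 0.8272, 0.6272, 0.348 → sum = 4.3888
V_1 = 4.3888 / l_1 = 4.3888 / 0.84 = 5.224762… → 5.22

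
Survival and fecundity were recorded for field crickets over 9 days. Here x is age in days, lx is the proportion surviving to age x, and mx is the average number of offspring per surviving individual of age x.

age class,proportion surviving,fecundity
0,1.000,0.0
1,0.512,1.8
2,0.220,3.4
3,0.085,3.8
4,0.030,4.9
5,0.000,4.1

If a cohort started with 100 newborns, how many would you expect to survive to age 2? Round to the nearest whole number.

22

Expected survivors = N0 · l_2 = 100 × 0.220 = 22 → 22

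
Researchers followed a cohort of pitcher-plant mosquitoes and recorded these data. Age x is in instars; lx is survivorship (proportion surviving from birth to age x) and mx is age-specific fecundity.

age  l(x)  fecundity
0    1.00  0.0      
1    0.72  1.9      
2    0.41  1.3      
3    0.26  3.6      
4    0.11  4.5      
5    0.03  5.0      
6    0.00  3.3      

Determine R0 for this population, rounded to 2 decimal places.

3.48

lx·mx by age: 0, 1.368, 0.533, 0.936, 0.495, 0.15, 0
R0 = Σ lx·mx = 3.482 → 3.48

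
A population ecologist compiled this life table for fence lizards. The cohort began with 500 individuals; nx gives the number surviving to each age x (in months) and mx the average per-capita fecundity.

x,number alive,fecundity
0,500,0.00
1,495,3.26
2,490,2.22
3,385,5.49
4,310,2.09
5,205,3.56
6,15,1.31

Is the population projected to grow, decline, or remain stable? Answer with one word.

growing

lx = nx/n0 = nx/500: 1, 0.99, 0.98, 0.77, 0.62, 0.41, 0.03
R0 = Σ lx·mx = 0 + 3.2274 + 2.1756 + 4.2273 + 1.2958 + 1.4596 + 0.0393 = 12.425
R0 > 1, so the population is growing.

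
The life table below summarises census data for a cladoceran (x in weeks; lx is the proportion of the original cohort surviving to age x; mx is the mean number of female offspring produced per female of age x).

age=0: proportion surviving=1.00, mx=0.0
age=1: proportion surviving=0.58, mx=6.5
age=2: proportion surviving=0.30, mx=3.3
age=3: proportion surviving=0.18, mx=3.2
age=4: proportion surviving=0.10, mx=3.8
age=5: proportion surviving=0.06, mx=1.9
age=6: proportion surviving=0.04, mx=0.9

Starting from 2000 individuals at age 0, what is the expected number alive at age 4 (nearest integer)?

200

Expected survivors = N0 · l_4 = 2000 × 0.10 = 200 → 200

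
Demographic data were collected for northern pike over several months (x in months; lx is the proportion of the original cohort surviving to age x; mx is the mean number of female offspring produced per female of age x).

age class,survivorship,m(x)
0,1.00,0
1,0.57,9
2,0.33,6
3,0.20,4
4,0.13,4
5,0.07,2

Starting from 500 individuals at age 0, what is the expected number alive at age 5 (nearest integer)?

Expected survivors = N0 · l_5 = 500 × 0.07 = 35 → 35

35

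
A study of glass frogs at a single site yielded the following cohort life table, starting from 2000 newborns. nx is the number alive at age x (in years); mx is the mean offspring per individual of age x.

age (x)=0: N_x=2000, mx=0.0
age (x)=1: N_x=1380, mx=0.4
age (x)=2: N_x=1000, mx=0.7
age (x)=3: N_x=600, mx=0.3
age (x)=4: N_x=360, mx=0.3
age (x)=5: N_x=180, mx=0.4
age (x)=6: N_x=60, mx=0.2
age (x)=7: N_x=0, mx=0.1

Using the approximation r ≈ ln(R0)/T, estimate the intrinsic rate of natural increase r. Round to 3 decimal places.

-0.101

lx = nx/n0 = nx/2000: 1, 0.69, 0.5, 0.3, 0.18, 0.09, 0.03, 0
R0 = Σ lx·mx = 0 + 0.276 + 0.35 + 0.09 + 0.054 + 0.036 + 0.006 + 0 = 0.812
Σ x·lx·mx = 1.678; T = 1.678/0.812 = 2.0665…
r ≈ ln(R0)/T = ln(0.812)/2.0665… = -0.10078… → -0.101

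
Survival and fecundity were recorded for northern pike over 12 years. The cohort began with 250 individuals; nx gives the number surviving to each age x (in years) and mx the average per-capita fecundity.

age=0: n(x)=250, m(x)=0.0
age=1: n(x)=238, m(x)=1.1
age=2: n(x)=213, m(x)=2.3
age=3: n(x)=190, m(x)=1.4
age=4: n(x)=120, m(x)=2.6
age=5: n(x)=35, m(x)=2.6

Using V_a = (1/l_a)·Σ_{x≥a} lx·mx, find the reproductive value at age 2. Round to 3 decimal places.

5.441

lx = nx/n0 = nx/250: 1, 0.952, 0.852, 0.76, 0.48, 0.14
lx·mx for x ≥ 2: 1.9596, 1.064, 1.248, 0.364 → sum = 4.6356
V_2 = 4.6356 / l_2 = 4.6356 / 0.852 = 5.440845… → 5.441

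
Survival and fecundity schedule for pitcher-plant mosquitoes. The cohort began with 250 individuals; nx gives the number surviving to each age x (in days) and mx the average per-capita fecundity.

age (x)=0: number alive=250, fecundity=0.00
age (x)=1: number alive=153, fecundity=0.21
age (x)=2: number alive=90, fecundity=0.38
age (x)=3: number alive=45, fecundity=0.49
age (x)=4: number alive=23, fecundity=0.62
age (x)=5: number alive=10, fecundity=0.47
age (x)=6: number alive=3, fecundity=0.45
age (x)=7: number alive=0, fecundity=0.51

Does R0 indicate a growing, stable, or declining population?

declining

lx = nx/n0 = nx/250: 1, 0.612, 0.36, 0.18, 0.092, 0.04, 0.012, 0
R0 = Σ lx·mx = 0 + 0.12852 + 0.1368 + 0.0882 + 0.05704 + 0.0188 + 0.0054 + 0 = 0.43476
R0 < 1, so the population is declining.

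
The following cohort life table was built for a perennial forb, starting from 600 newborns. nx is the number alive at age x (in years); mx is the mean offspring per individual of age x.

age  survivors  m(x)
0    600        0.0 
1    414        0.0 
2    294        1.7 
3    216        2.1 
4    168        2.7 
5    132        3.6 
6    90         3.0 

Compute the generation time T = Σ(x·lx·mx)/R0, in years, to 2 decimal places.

3.80

lx = nx/n0 = nx/600: 1, 0.69, 0.49, 0.36, 0.28, 0.22, 0.15
lx·mx: 0, 0, 0.833, 0.756, 0.756, 0.792, 0.45 → R0 = 3.587
x·lx·mx: 0, 0, 1.666, 2.268, 3.024, 3.96, 2.7 → Σ = 13.618
T = 13.618 / 3.587 = 3.796487… → 3.80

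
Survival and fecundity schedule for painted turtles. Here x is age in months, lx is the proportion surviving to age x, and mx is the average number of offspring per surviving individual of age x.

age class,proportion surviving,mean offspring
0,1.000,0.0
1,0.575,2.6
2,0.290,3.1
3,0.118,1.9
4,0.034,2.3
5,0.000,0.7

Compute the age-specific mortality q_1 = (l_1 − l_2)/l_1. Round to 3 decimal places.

q_1 = (l_1 − l_2) / l_1 = (0.575 − 0.29) / 0.575
     = 0.285 / 0.575 = 0.495652… → 0.496

0.496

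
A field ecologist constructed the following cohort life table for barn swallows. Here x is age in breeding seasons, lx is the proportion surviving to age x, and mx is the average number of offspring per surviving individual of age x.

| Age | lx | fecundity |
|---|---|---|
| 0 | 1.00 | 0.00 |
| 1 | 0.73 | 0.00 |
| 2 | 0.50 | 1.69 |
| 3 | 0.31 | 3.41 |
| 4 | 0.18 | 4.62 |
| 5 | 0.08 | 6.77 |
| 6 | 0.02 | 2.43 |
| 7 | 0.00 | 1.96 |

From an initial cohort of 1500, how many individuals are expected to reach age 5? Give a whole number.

120

Expected survivors = N0 · l_5 = 1500 × 0.08 = 120 → 120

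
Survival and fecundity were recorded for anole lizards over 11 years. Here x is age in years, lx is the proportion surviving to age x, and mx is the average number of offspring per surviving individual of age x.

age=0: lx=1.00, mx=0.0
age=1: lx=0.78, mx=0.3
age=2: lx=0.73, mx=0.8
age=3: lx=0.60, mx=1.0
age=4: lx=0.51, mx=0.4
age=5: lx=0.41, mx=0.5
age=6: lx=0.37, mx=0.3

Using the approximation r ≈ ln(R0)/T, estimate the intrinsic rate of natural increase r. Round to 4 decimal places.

R0 = Σ lx·mx = 0 + 0.234 + 0.584 + 0.6 + 0.204 + 0.205 + 0.111 = 1.938
Σ x·lx·mx = 5.709; T = 5.709/1.938 = 2.94582…
r ≈ ln(R0)/T = ln(1.938)/2.94582… = 0.224609… → 0.2246

0.2246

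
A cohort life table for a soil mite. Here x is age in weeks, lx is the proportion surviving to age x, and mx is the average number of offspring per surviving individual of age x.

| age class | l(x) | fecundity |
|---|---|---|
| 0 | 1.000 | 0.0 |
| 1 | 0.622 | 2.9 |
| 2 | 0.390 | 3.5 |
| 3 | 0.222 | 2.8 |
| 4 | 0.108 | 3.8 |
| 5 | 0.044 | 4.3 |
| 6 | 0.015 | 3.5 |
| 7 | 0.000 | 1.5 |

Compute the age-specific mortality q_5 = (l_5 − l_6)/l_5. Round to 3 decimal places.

0.659

q_5 = (l_5 − l_6) / l_5 = (0.044 − 0.015) / 0.044
     = 0.029 / 0.044 = 0.659091… → 0.659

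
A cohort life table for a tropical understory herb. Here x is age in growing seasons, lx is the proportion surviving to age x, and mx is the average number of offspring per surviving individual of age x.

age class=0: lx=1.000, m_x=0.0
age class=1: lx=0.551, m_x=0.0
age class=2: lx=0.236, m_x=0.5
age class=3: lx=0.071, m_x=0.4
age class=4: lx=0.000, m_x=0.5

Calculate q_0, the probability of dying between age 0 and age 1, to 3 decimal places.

q_0 = (l_0 − l_1) / l_0 = (1 − 0.551) / 1
     = 0.449 / 1 = 0.449 → 0.449

0.449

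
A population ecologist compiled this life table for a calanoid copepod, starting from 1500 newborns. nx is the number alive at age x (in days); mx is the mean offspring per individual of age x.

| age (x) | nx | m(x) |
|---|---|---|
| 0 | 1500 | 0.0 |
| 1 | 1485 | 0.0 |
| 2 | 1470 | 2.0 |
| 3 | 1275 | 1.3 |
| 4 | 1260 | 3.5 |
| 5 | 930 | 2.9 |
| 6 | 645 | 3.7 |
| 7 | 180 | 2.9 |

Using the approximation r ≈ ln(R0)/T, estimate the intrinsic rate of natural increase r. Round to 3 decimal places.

lx = nx/n0 = nx/1500: 1, 0.99, 0.98, 0.85, 0.84, 0.62, 0.43, 0.12
R0 = Σ lx·mx = 0 + 0 + 1.96 + 1.105 + 2.94 + 1.798 + 1.591 + 0.348 = 9.742
Σ x·lx·mx = 39.967; T = 39.967/9.742 = 4.10255…
r ≈ ln(R0)/T = ln(9.742)/4.10255… = 0.55489… → 0.555

0.555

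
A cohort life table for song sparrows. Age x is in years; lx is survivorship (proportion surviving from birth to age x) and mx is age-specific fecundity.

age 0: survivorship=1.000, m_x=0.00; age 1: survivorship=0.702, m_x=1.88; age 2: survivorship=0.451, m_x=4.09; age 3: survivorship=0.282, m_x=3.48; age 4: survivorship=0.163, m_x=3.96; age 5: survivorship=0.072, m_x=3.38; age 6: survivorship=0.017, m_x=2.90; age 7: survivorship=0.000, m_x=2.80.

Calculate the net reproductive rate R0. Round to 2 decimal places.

lx·mx by age: 0, 1.31976, 1.84459, 0.98136, 0.64548, 0.24336, 0.0493, 0
R0 = Σ lx·mx = 5.08385 → 5.08

5.08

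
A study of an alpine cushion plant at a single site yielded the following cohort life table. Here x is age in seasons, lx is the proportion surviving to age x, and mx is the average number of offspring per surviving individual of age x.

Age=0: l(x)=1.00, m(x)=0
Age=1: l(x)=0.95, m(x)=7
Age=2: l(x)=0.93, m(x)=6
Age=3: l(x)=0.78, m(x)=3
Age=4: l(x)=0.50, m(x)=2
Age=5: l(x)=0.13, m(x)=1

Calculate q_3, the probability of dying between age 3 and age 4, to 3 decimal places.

q_3 = (l_3 − l_4) / l_3 = (0.78 − 0.5) / 0.78
     = 0.28 / 0.78 = 0.358974… → 0.359

0.359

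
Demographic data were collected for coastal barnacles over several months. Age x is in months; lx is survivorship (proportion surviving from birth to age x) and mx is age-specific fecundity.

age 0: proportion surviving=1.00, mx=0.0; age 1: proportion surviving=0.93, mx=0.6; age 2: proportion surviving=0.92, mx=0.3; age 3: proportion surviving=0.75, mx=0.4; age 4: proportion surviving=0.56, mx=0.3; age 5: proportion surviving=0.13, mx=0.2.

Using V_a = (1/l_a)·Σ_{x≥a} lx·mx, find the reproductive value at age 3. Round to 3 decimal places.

0.659

lx·mx for x ≥ 3: 0.3, 0.168, 0.026 → sum = 0.494
V_3 = 0.494 / l_3 = 0.494 / 0.75 = 0.658667… → 0.659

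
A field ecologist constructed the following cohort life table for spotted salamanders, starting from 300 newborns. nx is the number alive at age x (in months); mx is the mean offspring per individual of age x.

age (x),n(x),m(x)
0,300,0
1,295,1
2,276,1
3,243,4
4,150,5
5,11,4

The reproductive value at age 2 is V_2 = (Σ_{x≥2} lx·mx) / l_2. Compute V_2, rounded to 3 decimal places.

lx = nx/n0 = nx/300: 1, 0.98333…, 0.92, 0.81, 0.5, 0.03667…
lx·mx for x ≥ 2: 0.92, 3.24, 2.5, 0.146667… → sum = 6.806667…
V_2 = 6.806667… / l_2 = 6.806667… / 0.92 = 7.398551… → 7.399

7.399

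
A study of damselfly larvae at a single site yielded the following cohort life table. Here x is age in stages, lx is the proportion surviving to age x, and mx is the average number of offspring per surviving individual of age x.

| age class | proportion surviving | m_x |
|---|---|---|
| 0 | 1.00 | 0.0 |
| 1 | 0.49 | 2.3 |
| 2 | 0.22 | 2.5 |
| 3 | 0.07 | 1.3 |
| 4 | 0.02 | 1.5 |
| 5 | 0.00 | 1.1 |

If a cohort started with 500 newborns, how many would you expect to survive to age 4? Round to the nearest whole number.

10

Expected survivors = N0 · l_4 = 500 × 0.02 = 10 → 10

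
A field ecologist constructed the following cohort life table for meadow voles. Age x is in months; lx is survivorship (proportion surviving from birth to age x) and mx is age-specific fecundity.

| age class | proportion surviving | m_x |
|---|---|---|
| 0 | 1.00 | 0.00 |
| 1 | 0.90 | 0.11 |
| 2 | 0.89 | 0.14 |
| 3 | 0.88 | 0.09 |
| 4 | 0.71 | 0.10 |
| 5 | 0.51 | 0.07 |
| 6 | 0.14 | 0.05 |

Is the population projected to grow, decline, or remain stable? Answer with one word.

declining

R0 = Σ lx·mx = 0 + 0.099 + 0.1246 + 0.0792 + 0.071 + 0.0357 + 0.007 = 0.4165
R0 < 1, so the population is declining.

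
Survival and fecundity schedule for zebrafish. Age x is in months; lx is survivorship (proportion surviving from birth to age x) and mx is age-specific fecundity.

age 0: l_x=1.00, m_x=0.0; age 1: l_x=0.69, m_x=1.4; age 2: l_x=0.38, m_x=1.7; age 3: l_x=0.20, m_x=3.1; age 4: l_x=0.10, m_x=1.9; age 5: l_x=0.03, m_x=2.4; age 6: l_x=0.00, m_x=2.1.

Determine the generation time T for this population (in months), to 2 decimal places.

lx·mx: 0, 0.966, 0.646, 0.62, 0.19, 0.072, 0 → R0 = 2.494
x·lx·mx: 0, 0.966, 1.292, 1.86, 0.76, 0.36, 0 → Σ = 5.238
T = 5.238 / 2.494 = 2.100241… → 2.10

2.10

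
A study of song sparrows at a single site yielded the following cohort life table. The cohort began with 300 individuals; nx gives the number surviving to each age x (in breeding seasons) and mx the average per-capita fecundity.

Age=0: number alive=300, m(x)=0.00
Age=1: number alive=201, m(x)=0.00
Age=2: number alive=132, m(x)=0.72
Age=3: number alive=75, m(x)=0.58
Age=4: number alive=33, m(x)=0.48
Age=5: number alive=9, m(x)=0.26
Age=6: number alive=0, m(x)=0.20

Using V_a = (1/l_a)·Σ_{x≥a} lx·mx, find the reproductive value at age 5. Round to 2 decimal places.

0.26

lx = nx/n0 = nx/300: 1, 0.67, 0.44, 0.25, 0.11, 0.03, 0
lx·mx for x ≥ 5: 0.0078, 0 → sum = 0.0078
V_5 = 0.0078 / l_5 = 0.0078 / 0.03 = 0.26 → 0.26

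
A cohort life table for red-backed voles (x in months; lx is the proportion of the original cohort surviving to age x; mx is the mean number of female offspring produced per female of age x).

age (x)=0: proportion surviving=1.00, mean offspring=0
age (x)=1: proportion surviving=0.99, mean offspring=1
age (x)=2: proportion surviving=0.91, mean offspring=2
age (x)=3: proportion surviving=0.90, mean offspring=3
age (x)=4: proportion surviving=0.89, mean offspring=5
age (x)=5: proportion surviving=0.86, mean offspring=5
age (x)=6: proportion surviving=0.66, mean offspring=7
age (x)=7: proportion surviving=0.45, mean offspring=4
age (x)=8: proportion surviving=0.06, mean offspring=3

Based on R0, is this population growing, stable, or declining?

R0 = Σ lx·mx = 0 + 0.99 + 1.82 + 2.7 + 4.45 + 4.3 + 4.62 + 1.8 + 0.18 = 20.86
R0 > 1, so the population is growing.

growing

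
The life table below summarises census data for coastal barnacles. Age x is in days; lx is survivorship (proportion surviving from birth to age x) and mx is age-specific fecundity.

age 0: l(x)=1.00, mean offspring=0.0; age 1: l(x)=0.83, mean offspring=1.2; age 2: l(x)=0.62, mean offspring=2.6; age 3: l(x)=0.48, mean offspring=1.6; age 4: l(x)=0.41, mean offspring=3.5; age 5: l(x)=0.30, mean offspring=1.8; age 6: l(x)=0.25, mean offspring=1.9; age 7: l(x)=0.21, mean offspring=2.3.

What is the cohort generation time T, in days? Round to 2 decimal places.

lx·mx: 0, 0.996, 1.612, 0.768, 1.435, 0.54, 0.475, 0.483 → R0 = 6.309
x·lx·mx: 0, 0.996, 3.224, 2.304, 5.74, 2.7, 2.85, 3.381 → Σ = 21.195
T = 21.195 / 6.309 = 3.359486… → 3.36

3.36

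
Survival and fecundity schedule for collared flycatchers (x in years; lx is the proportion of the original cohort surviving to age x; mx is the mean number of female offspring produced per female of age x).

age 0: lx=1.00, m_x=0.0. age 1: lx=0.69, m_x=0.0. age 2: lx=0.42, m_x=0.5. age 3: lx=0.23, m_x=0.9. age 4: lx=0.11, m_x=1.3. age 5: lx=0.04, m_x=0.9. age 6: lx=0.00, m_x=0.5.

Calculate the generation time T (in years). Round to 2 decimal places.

3.01

lx·mx: 0, 0, 0.21, 0.207, 0.143, 0.036, 0 → R0 = 0.596
x·lx·mx: 0, 0, 0.42, 0.621, 0.572, 0.18, 0 → Σ = 1.793
T = 1.793 / 0.596 = 3.008389… → 3.01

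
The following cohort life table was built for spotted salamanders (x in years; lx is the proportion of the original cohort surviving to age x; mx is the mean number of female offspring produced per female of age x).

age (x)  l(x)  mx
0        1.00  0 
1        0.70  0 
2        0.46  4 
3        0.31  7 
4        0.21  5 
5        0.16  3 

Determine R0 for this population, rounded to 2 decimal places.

5.54

lx·mx by age: 0, 0, 1.84, 2.17, 1.05, 0.48
R0 = Σ lx·mx = 5.54 → 5.54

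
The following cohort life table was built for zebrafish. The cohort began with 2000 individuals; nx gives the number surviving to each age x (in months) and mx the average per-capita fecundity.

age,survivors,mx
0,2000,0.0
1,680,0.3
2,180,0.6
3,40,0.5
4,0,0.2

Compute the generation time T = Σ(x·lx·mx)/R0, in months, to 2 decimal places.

lx = nx/n0 = nx/2000: 1, 0.34, 0.09, 0.02, 0
lx·mx: 0, 0.102, 0.054, 0.01, 0 → R0 = 0.166
x·lx·mx: 0, 0.102, 0.108, 0.03, 0 → Σ = 0.24
T = 0.24 / 0.166 = 1.445783… → 1.45

1.45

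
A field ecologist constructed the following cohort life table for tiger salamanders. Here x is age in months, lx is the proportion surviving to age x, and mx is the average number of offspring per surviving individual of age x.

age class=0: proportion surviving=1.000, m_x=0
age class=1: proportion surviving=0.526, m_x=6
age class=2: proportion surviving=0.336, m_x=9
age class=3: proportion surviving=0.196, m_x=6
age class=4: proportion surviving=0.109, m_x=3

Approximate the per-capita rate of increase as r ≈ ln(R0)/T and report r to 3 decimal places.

R0 = Σ lx·mx = 0 + 3.156 + 3.024 + 1.176 + 0.327 = 7.683
Σ x·lx·mx = 14.04; T = 14.04/7.683 = 1.82741…
r ≈ ln(R0)/T = ln(7.683)/1.82741… = 1.11579… → 1.116

1.116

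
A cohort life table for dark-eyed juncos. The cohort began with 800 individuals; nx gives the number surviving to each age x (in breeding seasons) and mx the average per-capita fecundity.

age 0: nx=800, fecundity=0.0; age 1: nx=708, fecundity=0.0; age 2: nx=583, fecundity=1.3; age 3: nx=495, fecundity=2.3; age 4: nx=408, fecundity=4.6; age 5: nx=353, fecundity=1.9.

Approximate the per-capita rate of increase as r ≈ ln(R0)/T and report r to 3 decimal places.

lx = nx/n0 = nx/800: 1, 0.885, 0.72875, 0.61875, 0.51, 0.44125
R0 = Σ lx·mx = 0 + 0 + 0.94738… + 1.42313… + 2.346 + 0.83838… = 5.554875
Σ x·lx·mx = 19.74; T = 19.74/5.554875 = 3.55364…
r ≈ ln(R0)/T = ln(5.554875)/3.55364… = 0.48251… → 0.483

0.483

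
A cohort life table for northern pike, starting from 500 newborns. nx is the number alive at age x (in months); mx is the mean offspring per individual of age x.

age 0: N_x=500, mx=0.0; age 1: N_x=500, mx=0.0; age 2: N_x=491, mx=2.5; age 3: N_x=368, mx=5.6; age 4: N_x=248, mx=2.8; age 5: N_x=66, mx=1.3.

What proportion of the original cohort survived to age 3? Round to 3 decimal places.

0.736

l_3 = n_3/n_0 = 368/500 = 0.736 → 0.736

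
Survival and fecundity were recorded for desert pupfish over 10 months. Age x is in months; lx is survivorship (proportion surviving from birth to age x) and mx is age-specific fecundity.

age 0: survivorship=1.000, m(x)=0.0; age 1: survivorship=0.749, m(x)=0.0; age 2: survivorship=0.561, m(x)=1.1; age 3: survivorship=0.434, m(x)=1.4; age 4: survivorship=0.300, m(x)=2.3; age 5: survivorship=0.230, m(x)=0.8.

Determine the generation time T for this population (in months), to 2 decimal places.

lx·mx: 0, 0, 0.6171, 0.6076, 0.69, 0.184 → R0 = 2.0987
x·lx·mx: 0, 0, 1.2342, 1.8228, 2.76, 0.92 → Σ = 6.737
T = 6.737 / 2.0987 = 3.210082… → 3.21

3.21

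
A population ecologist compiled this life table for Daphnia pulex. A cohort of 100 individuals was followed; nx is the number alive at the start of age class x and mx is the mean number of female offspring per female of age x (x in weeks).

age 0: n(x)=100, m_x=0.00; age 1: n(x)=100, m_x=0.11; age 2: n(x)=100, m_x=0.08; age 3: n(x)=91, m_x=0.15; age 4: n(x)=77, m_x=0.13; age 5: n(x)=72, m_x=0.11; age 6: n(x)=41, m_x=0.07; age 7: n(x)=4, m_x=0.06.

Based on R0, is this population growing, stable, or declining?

declining

lx = nx/n0 = nx/100: 1, 1, 1, 0.91, 0.77, 0.72, 0.41, 0.04
R0 = Σ lx·mx = 0 + 0.11 + 0.08 + 0.1365 + 0.1001 + 0.0792 + 0.0287 + 0.0024 = 0.5369
R0 < 1, so the population is declining.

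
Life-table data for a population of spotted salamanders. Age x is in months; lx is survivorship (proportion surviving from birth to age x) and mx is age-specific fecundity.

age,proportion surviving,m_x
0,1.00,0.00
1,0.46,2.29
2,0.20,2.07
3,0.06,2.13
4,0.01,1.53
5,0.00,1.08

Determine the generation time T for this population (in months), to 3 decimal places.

lx·mx: 0, 1.0534, 0.414, 0.1278, 0.0153, 0 → R0 = 1.6105
x·lx·mx: 0, 1.0534, 0.828, 0.3834, 0.0612, 0 → Σ = 2.326
T = 2.326 / 1.6105 = 1.444272… → 1.444

1.444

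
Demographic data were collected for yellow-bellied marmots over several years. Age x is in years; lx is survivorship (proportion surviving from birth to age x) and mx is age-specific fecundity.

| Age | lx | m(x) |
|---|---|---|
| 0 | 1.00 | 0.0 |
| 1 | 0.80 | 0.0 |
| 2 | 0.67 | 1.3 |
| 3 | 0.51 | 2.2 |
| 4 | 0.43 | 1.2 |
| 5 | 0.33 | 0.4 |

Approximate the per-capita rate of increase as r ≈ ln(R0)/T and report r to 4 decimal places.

0.3275

R0 = Σ lx·mx = 0 + 0 + 0.871 + 1.122 + 0.516 + 0.132 = 2.641
Σ x·lx·mx = 7.832; T = 7.832/2.641 = 2.96554…
r ≈ ln(R0)/T = ln(2.641)/2.96554… = 0.327481… → 0.3275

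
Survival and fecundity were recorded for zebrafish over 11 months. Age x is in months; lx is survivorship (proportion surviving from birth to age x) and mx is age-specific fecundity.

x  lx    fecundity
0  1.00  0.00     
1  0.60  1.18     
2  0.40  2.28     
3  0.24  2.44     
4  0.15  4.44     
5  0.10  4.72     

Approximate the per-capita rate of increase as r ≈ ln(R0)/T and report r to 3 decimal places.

0.433

R0 = Σ lx·mx = 0 + 0.708 + 0.912 + 0.5856 + 0.666 + 0.472 = 3.3436
Σ x·lx·mx = 9.3128; T = 9.3128/3.3436 = 2.78526…
r ≈ ln(R0)/T = ln(3.3436)/2.78526… = 0.43337… → 0.433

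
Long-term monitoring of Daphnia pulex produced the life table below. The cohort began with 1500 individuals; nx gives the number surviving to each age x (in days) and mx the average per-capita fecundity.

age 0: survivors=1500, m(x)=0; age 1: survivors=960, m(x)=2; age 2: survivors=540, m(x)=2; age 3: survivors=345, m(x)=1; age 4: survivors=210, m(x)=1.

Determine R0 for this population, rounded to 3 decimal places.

2.370

lx = nx/n0 = nx/1500: 1, 0.64, 0.36, 0.23, 0.14
lx·mx by age: 0, 1.28, 0.72, 0.23, 0.14
R0 = Σ lx·mx = 2.37 → 2.370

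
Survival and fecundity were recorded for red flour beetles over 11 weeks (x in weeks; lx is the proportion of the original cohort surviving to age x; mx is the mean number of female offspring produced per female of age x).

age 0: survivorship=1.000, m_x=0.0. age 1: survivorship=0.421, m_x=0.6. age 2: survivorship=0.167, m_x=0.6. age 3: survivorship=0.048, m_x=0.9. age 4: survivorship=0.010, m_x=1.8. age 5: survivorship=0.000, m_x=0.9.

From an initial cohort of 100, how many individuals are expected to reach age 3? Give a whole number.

5

Expected survivors = N0 · l_3 = 100 × 0.048 = 4.8 → 5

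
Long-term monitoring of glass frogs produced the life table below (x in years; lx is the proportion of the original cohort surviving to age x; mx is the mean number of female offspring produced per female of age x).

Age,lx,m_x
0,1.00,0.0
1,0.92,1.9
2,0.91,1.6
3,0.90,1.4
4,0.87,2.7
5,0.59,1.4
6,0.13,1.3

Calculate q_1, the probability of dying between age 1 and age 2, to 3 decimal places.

q_1 = (l_1 − l_2) / l_1 = (0.92 − 0.91) / 0.92
     = 0.01 / 0.92 = 0.01087… → 0.011

0.011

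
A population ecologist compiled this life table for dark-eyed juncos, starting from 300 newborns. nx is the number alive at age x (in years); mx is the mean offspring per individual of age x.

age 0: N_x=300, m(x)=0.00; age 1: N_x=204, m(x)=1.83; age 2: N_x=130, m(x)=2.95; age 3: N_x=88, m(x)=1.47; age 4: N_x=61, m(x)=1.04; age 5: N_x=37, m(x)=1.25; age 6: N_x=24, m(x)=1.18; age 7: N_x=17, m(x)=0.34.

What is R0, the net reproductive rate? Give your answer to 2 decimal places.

3.43

lx = nx/n0 = nx/300: 1, 0.68, 0.43333…, 0.29333…, 0.20333…, 0.12333…, 0.08, 0.05667…
lx·mx by age: 0, 1.2444, 1.278333…, 0.4312…, 0.211467…, 0.154167…, 0.0944, 0.019267…
R0 = Σ lx·mx = 3.433233… → 3.43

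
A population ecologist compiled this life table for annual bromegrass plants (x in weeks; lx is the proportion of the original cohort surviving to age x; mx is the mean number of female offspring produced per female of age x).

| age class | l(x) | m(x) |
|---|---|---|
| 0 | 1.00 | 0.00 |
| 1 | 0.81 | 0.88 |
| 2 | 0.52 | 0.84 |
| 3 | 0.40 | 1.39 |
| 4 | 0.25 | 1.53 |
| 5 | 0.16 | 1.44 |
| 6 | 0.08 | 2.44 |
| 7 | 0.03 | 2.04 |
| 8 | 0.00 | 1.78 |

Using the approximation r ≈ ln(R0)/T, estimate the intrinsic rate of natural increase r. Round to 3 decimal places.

0.323

R0 = Σ lx·mx = 0 + 0.7128 + 0.4368 + 0.556 + 0.3825 + 0.2304 + 0.1952 + 0.0612 + 0 = 2.5749
Σ x·lx·mx = 7.536; T = 7.536/2.5749 = 2.92672…
r ≈ ln(R0)/T = ln(2.5749)/2.92672… = 0.32316… → 0.323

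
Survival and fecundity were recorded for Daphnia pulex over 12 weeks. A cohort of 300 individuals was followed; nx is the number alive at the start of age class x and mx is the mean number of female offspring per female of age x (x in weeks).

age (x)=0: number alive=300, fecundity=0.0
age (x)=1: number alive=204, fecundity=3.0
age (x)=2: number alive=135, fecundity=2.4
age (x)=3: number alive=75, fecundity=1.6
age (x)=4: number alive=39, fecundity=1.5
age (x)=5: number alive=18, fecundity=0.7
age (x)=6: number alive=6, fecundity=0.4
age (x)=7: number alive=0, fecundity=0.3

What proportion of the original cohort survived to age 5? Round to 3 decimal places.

0.060

l_5 = n_5/n_0 = 18/300 = 0.06 → 0.060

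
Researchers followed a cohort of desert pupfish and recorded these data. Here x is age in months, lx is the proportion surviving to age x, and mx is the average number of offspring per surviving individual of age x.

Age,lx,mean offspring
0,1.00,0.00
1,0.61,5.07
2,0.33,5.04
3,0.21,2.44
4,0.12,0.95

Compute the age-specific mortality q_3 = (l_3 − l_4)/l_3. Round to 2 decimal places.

q_3 = (l_3 − l_4) / l_3 = (0.21 − 0.12) / 0.21
     = 0.09 / 0.21 = 0.428571… → 0.43

0.43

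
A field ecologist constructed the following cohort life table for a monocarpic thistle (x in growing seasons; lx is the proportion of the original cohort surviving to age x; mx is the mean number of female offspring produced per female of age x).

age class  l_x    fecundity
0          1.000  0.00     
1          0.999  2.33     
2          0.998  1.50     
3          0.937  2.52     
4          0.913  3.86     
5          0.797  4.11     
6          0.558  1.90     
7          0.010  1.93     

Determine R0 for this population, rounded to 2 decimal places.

lx·mx by age: 0, 2.32767, 1.497, 2.36124, 3.52418, 3.27567, 1.0602, 0.0193
R0 = Σ lx·mx = 14.06526 → 14.07

14.07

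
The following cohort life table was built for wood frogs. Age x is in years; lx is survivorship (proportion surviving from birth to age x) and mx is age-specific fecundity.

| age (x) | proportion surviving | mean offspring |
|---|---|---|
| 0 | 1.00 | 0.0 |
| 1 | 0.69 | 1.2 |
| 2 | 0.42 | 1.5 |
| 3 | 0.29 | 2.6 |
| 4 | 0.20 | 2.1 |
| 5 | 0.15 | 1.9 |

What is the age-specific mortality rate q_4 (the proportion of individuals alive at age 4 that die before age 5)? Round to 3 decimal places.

0.250

q_4 = (l_4 − l_5) / l_4 = (0.2 − 0.15) / 0.2
     = 0.05 / 0.2 = 0.25 → 0.250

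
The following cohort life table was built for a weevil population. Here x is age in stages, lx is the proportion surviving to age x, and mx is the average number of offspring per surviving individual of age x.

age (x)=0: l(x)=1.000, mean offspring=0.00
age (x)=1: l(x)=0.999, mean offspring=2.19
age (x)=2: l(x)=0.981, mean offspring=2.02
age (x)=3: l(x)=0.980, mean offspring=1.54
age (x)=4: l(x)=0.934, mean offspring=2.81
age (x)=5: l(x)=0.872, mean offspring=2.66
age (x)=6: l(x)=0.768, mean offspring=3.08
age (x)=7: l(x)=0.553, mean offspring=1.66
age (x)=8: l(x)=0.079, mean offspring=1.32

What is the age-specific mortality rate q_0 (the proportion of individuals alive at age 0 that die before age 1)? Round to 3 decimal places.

q_0 = (l_0 − l_1) / l_0 = (1 − 0.999) / 1
     = 0.001 / 1 = 0.001 → 0.001

0.001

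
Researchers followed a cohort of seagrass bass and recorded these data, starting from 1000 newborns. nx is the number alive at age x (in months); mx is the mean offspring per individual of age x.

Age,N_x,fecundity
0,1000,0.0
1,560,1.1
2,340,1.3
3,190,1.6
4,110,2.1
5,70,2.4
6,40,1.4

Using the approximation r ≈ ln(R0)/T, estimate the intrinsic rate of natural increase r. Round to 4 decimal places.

lx = nx/n0 = nx/1000: 1, 0.56, 0.34, 0.19, 0.11, 0.07, 0.04
R0 = Σ lx·mx = 0 + 0.616 + 0.442 + 0.304 + 0.231 + 0.168 + 0.056 = 1.817
Σ x·lx·mx = 4.512; T = 4.512/1.817 = 2.48321…
r ≈ ln(R0)/T = ln(1.817)/2.48321… = 0.240489… → 0.2405

0.2405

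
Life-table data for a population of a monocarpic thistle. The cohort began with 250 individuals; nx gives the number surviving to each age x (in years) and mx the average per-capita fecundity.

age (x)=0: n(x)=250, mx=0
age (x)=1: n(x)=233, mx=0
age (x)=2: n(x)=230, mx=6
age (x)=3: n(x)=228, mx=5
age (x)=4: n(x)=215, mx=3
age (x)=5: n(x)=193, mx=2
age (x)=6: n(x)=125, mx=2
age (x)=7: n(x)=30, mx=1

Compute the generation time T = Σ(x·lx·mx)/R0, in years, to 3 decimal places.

lx = nx/n0 = nx/250: 1, 0.932, 0.92, 0.912, 0.86, 0.772, 0.5, 0.12
lx·mx: 0, 0, 5.52, 4.56, 2.58, 1.544, 1, 0.12 → R0 = 15.324
x·lx·mx: 0, 0, 11.04, 13.68, 10.32, 7.72, 6, 0.84 → Σ = 49.6
T = 49.6 / 15.324 = 3.236753… → 3.237

3.237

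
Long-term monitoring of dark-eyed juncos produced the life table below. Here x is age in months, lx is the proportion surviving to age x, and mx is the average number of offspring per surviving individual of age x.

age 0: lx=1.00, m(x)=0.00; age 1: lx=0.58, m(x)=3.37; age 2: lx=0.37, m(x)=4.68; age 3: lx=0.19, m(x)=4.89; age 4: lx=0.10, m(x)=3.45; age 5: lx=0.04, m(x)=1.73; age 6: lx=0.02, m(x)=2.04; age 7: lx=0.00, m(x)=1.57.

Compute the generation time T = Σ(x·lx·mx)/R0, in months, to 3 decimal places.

lx·mx: 0, 1.9546, 1.7316, 0.9291, 0.345, 0.0692, 0.0408, 0 → R0 = 5.0703
x·lx·mx: 0, 1.9546, 3.4632, 2.7873, 1.38, 0.346, 0.2448, 0 → Σ = 10.1759
T = 10.1759 / 5.0703 = 2.006962… → 2.007

2.007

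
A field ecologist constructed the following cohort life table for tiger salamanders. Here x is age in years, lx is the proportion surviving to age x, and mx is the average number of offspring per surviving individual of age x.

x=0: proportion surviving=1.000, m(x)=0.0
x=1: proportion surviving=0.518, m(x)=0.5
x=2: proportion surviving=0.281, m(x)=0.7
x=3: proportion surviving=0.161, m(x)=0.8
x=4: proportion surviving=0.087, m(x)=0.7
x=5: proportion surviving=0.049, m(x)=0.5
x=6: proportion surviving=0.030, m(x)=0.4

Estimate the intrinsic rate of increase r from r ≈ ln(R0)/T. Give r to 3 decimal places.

-0.177

R0 = Σ lx·mx = 0 + 0.259 + 0.1967 + 0.1288 + 0.0609 + 0.0245 + 0.012 = 0.6819
Σ x·lx·mx = 1.4769; T = 1.4769/0.6819 = 2.16586…
r ≈ ln(R0)/T = ln(0.6819)/2.16586… = -0.17678… → -0.177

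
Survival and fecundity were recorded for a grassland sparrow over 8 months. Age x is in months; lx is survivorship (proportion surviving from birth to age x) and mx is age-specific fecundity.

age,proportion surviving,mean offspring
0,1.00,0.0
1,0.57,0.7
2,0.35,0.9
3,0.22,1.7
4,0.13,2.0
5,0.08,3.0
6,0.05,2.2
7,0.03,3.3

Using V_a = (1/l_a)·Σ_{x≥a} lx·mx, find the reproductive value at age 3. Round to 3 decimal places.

4.923

lx·mx for x ≥ 3: 0.374, 0.26, 0.24, 0.11, 0.099 → sum = 1.083
V_3 = 1.083 / l_3 = 1.083 / 0.22 = 4.922727… → 4.923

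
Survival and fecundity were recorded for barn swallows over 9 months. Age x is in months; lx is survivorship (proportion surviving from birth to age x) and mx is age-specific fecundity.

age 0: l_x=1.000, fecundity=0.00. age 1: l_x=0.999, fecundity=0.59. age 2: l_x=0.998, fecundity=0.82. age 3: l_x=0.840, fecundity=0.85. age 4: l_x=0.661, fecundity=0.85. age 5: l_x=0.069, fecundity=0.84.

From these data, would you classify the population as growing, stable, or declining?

growing

R0 = Σ lx·mx = 0 + 0.58941 + 0.81836 + 0.714 + 0.56185 + 0.05796 = 2.74158
R0 > 1, so the population is growing.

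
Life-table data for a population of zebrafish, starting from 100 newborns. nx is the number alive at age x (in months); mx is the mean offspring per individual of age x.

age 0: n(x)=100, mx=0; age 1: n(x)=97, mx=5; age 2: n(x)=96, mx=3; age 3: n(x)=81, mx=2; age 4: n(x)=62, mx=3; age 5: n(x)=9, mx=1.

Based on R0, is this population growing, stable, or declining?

growing

lx = nx/n0 = nx/100: 1, 0.97, 0.96, 0.81, 0.62, 0.09
R0 = Σ lx·mx = 0 + 4.85 + 2.88 + 1.62 + 1.86 + 0.09 = 11.3
R0 > 1, so the population is growing.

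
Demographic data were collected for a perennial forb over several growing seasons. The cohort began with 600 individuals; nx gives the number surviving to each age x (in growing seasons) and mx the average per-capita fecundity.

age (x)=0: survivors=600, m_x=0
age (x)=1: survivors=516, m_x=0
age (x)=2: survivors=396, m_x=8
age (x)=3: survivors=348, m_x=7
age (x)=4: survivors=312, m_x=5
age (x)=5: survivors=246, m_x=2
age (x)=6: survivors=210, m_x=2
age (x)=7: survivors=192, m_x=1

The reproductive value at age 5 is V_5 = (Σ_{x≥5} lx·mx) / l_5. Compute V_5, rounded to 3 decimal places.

4.488

lx = nx/n0 = nx/600: 1, 0.86, 0.66, 0.58, 0.52, 0.41, 0.35, 0.32
lx·mx for x ≥ 5: 0.82, 0.7, 0.32 → sum = 1.84
V_5 = 1.84 / l_5 = 1.84 / 0.41 = 4.487805… → 4.488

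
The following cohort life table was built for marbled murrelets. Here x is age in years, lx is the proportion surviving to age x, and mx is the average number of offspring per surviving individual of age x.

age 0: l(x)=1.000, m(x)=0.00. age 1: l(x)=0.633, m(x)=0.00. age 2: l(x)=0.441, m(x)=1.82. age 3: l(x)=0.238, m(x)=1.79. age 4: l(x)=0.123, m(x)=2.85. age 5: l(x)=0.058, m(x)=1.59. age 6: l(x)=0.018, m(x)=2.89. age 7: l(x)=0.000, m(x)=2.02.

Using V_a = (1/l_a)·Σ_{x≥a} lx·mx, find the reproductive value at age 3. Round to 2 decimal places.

3.87

lx·mx for x ≥ 3: 0.42602, 0.35055, 0.09222, 0.05202, 0 → sum = 0.92081
V_3 = 0.92081 / l_3 = 0.92081 / 0.238 = 3.86895… → 3.87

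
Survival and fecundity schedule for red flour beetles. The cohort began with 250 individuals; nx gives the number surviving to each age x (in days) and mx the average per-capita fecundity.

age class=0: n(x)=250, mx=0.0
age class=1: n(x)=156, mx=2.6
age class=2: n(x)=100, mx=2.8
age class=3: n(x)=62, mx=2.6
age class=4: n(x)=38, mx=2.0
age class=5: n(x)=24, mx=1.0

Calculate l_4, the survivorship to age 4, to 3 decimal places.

l_4 = n_4/n_0 = 38/250 = 0.152 → 0.152

0.152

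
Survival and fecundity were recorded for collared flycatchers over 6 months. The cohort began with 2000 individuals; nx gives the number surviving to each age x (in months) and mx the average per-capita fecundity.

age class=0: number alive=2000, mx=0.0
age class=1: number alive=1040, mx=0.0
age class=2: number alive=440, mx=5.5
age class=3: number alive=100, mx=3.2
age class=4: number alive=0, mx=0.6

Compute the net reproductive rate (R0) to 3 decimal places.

1.370

lx = nx/n0 = nx/2000: 1, 0.52, 0.22, 0.05, 0
lx·mx by age: 0, 0, 1.21, 0.16, 0
R0 = Σ lx·mx = 1.37 → 1.370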